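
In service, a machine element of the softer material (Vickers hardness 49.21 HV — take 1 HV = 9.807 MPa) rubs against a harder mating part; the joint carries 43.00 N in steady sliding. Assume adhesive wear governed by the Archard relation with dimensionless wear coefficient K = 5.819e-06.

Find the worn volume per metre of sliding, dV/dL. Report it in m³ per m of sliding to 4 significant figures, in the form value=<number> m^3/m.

value=5.185e-13 m^3/m

Displayed values are rounded, and the computation maintains full precision. Rounded once at the end: 4 significant digits.
Convert: Hardness H = 49.21 HV × 9.807 MPa/HV = 482.6 MPa = 4.826e+08 Pa.
SI base units throughout: W = 43.00 N, H = 4.826e+08 Pa, K = 5.819e-06.
Rate of wear dV/dL = K·W/H — distance-free: 5.819e-06 · 43.00 / 4.826e+08 = 5.185e-13 m³/m.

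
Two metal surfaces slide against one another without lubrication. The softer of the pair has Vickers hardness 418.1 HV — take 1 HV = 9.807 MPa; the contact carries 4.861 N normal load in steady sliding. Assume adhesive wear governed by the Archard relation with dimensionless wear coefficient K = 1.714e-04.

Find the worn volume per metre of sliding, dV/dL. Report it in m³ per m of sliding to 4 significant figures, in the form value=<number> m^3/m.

The intermediates are printed rounded — each operation runs at full float precision; one last rounding, at four significant digits.
Hardness H = 418.1 HV × 9.807 MPa/HV = 4100 MPa = 4.100e+09 Pa.
Restated in SI base units: W = 4.861 N, H = 4.100e+09 Pa, K = 1.714e-04.
The wear rate dV/dL = K·W/H (independent of L): 1.714e-04 · 4.861 / 4.100e+09 = 2.032e-13 m³/m.

value=2.032e-13 m^3/m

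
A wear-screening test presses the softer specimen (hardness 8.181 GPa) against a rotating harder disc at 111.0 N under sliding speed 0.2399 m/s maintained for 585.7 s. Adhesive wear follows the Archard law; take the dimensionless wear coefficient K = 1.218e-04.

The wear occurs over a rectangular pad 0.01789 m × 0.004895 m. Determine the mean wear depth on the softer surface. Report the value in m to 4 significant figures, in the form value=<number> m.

All arithmetic maintains exact precision. Intermediate values are shown rounded, and rounded once at the end, at 4 significant digits.
Path length L = v·t = 0.2399 m/s × 585.7 s = 140.5 m.
Hardness H = 8.181 GPa = 8.181e+09 Pa.
Contact area A = 0.01789 m × 0.004895 m = 8.757e-05 m².
In SI base units: W = 111.0 N, H = 8.181e+09 Pa, K = 1.218e-04.
By Archard's law, V = K·W·L/H = 1.218e-04 · 111.0 · 140.5 / 8.181e+09 = 2.322e-10 m³.
Depth of wear h = V/A = 2.322e-10 / 8.757e-05 = 2.652e-06 m.

value=2.652e-06 m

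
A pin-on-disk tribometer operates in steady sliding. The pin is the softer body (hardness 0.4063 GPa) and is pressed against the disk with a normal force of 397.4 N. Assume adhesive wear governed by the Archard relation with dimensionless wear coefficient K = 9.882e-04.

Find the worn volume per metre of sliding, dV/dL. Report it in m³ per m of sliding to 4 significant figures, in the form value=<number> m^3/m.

Every step keeps full float precision; the intermediates are displayed rounded; rounded once at the end: 4 significant figures.
Convert: Hardness H = 0.4063 GPa = 4.063e+08 Pa.
As SI base values: W = 397.4 N, H = 4.063e+08 Pa, K = 9.882e-04.
Volumetric rate dV/dL = K·W/H (independent of L): 9.882e-04 · 397.4 / 4.063e+08 = 9.666e-10 m³/m.

value=9.666e-10 m^3/m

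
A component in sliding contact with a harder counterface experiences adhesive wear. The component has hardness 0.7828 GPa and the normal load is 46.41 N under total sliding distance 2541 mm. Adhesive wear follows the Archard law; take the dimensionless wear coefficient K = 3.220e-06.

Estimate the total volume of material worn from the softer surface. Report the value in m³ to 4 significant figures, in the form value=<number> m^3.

value=4.851e-13 m^3

Each operation maintains full precision, and quoted intermediates are rounded — a single final rounding, at four significant digits.
Convert: The distance L = 2541 mm = 2.541 m.
Convert: Hardness H = 0.7828 GPa = 7.828e+08 Pa.
In SI base units, W = 46.41 N, H = 7.828e+08 Pa, K = 3.220e-06.
Archard relation: V = K·W·L/H = 3.220e-06 · 46.41 · 2.541 / 7.828e+08 = 4.851e-13 m³.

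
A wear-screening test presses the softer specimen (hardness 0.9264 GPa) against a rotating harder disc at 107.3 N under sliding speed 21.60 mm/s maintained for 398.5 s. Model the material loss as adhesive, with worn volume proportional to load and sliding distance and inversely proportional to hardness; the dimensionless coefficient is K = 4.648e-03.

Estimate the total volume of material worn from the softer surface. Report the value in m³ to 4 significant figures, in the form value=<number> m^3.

Printed values are rounded, and all arithmetic runs at full float precision; rounded just once, at four significant figures.
Convert: Sliding speed v = 21.60 mm/s = 0.02160 m/s. Distance covered L = v·t = 0.02160 m/s × 398.5 s = 8.608 m.
Convert: Hardness H = 0.9264 GPa = 9.264e+08 Pa.
Working in SI base units: W = 107.3 N, H = 9.264e+08 Pa, K = 4.648e-03.
Worn volume V = K·W·L/H = 4.648e-03 · 107.3 · 8.608 / 9.264e+08 = 4.634e-09 m³.

value=4.634e-09 m^3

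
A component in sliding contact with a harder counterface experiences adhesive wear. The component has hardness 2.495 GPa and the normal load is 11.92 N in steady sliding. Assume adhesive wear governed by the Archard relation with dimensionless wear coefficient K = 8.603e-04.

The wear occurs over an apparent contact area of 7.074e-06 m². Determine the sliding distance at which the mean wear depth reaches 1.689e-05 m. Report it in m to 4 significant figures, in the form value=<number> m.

All arithmetic holds full float precision. Intermediate values are shown rounded. Rounded once at the end to four significant digits.
Convert: Hardness H = 2.495 GPa = 2.495e+09 Pa.
Collected in SI base units: W = 11.92 N, H = 2.495e+09 Pa, K = 8.603e-04.
Limit volume V_lim = h_lim·A = 1.689e-05 · 7.074e-06 = 1.195e-10 m³.
So the life L = V_lim·H/(K·W) = 1.195e-10 · 2.495e+09 / (8.603e-04 · 11.92) = 29.07 m.

value=29.07 m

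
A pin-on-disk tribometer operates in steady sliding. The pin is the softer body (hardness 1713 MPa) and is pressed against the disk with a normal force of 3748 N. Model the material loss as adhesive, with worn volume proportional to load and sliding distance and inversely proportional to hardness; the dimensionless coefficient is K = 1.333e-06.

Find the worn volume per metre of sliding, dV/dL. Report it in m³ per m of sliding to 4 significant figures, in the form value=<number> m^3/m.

Each operation carries full float precision; intermediate values are shown rounded — rounded once at the end, at four significant digits.
Hardness H = 1713 MPa = 1.713e+09 Pa.
In SI base units: W = 3748 N, H = 1.713e+09 Pa, K = 1.333e-06.
Sliding wear rate dV/dL = K·W/H — distance-free: 1.333e-06 · 3748 / 1.713e+09 = 2.917e-12 m³/m.

value=2.917e-12 m^3/m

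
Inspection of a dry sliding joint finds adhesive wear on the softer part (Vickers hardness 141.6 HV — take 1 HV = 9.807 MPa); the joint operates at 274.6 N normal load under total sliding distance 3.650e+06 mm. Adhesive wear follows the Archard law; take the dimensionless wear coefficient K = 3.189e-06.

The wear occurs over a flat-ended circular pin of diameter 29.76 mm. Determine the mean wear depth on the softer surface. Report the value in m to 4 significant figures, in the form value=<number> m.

Every step maintains full precision; the intermediates are displayed rounded; rounded just once: four significant digits.
Path length L = 3.650e+06 mm = 3650 m.
Hardness H = 141.6 HV × 9.807 MPa/HV = 1389 MPa = 1.389e+09 Pa.
Pin diameter d = 29.76 mm = 0.02976 m. Contact area A = π·d²/4 = π·(0.02976 m)²/4 = 6.956e-04 m².
In SI base units, W = 274.6 N, H = 1.389e+09 Pa, K = 3.189e-06.
By Archard's law, V = K·W·L/H = 3.189e-06 · 274.6 · 3650 / 1.389e+09 = 2.302e-09 m³.
Depth h = V/A = 2.302e-09 / 6.956e-04 = 3.309e-06 m.

value=3.309e-06 m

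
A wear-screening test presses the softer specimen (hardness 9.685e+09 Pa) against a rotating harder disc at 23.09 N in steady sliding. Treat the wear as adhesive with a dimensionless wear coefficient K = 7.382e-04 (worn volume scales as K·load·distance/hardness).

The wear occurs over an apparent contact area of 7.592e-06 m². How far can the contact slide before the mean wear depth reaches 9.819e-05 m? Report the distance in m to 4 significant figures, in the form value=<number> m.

Every step runs at full precision — the intermediates appear rounded, and one last rounding to 4 significant figures.
Collected in SI base units: W = 23.09 N, H = 9.685e+09 Pa, K = 7.382e-04.
Allowed volume V_lim = h_lim·A = 9.819e-05 · 7.592e-06 = 7.455e-10 m³.
Thus life L = V_lim·H/(K·W) = 7.455e-10 · 9.685e+09 / (7.382e-04 · 23.09) = 423.6 m.

value=423.6 m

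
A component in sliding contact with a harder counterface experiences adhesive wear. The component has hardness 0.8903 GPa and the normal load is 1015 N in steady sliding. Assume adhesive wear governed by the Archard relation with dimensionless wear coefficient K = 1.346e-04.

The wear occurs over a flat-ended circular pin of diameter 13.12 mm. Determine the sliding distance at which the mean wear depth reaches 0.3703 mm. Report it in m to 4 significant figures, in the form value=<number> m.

value=326.2 m

Displayed values are rounded. Every step runs at exact precision — one last rounding to 4 significant figures.
Hardness H = 0.8903 GPa = 8.903e+08 Pa.
Pin diameter d = 13.12 mm = 0.01312 m. Contact area A = π·d²/4 = π·(0.01312 m)²/4 = 1.352e-04 m².
Depth limit h_lim = 0.3703 mm = 3.703e-04 m.
As SI base values: W = 1015 N, H = 8.903e+08 Pa, K = 1.346e-04.
Allowed volume V_lim = h_lim·A = 3.703e-04 · 1.352e-04 = 5.006e-08 m³.
Inverting, life L = V_lim·H/(K·W) = 5.006e-08 · 8.903e+08 / (1.346e-04 · 1015) = 326.2 m.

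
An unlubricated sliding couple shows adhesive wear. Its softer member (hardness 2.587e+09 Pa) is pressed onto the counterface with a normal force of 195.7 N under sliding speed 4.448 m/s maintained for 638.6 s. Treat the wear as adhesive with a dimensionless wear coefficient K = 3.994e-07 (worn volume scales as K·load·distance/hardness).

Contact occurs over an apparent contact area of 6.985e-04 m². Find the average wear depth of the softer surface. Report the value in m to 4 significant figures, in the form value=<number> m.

All arithmetic runs at full precision — intermediates are printed rounded; rounded once at the end to four significant figures.
Distance covered L = v·t = 4.448 m/s × 638.6 s = 2840 m.
SI base units throughout: W = 195.7 N, H = 2.587e+09 Pa, K = 3.994e-07.
Wear volume V = K·W·L/H = 3.994e-07 · 195.7 · 2840 / 2.587e+09 = 8.582e-11 m³.
Average depth h = V/A = 8.582e-11 / 6.985e-04 = 1.229e-07 m.

value=1.229e-07 m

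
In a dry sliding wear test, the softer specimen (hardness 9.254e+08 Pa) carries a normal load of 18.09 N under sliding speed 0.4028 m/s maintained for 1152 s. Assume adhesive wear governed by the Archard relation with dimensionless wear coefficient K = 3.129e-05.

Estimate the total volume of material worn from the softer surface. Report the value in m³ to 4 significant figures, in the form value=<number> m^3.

Intermediate values are displayed rounded — the algebra carries exact precision. Rounded just once: four significant figures.
Distance covered L = v·t = 0.4028 m/s × 1152 s = 464.0 m.
Working in SI base units: W = 18.09 N, H = 9.254e+08 Pa, K = 3.129e-05.
Wear volume V = K·W·L/H = 3.129e-05 · 18.09 · 464.0 / 9.254e+08 = 2.838e-10 m³.

value=2.838e-10 m^3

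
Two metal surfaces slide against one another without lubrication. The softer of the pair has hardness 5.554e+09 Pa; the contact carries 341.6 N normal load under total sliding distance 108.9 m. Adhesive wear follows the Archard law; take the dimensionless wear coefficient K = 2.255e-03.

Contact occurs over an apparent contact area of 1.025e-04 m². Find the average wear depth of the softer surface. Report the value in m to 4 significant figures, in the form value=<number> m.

value=1.474e-04 m

All working math maintains full float precision. The intermediates are displayed rounded, and a lone final rounding: four significant figures.
SI base units throughout: W = 341.6 N, H = 5.554e+09 Pa, K = 2.255e-03.
By Archard's law, V = K·W·L/H = 2.255e-03 · 341.6 · 108.9 / 5.554e+09 = 1.510e-08 m³.
Mean wear depth h = V/A = 1.510e-08 / 1.025e-04 = 1.474e-04 m.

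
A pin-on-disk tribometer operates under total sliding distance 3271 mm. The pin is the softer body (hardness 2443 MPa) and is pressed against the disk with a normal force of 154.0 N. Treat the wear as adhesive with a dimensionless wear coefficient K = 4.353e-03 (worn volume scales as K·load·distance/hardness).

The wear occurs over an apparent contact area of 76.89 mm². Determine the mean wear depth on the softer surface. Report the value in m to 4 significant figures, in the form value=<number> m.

value=1.167e-05 m

Displayed values are rounded, and all working math keeps exact precision — one last rounding, at four significant digits.
Convert: Path length L = 3271 mm = 3.271 m.
Convert: Hardness H = 2443 MPa = 2.443e+09 Pa.
Convert: Contact area A = 76.89 mm² = 7.689e-05 m².
Expressed in SI base units: W = 154.0 N, H = 2.443e+09 Pa, K = 4.353e-03.
Archard volume V = K·W·L/H = 4.353e-03 · 154.0 · 3.271 / 2.443e+09 = 8.976e-10 m³.
Depth of wear h = V/A = 8.976e-10 / 7.689e-05 = 1.167e-05 m.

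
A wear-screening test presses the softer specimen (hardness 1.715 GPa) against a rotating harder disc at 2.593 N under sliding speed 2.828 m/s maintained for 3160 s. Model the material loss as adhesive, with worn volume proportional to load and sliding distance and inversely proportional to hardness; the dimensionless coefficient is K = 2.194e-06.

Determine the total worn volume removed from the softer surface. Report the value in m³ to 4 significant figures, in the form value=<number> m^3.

Each operation runs at full precision — intermediate values are printed rounded — rounded just once to four significant figures.
Convert: Distance L = v·t = 2.828 m/s × 3160 s = 8936 m.
Convert: Hardness H = 1.715 GPa = 1.715e+09 Pa.
SI base units throughout: W = 2.593 N, H = 1.715e+09 Pa, K = 2.194e-06.
Archard relation: V = K·W·L/H = 2.194e-06 · 2.593 · 8936 / 1.715e+09 = 2.964e-11 m³.

value=2.964e-11 m^3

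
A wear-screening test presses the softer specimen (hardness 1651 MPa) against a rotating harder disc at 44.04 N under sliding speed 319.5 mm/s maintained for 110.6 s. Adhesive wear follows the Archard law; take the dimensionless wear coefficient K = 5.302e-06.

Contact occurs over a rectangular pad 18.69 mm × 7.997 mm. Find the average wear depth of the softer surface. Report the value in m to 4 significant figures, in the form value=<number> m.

value=3.344e-08 m

Quoted intermediates are rounded; the algebra holds full float precision — one last rounding, at 4 significant digits.
Convert: Sliding speed v = 319.5 mm/s = 0.3195 m/s. Sliding distance L = v·t = 0.3195 m/s × 110.6 s = 35.34 m.
Convert: Hardness H = 1651 MPa = 1.651e+09 Pa.
Convert: Pad sides 18.69 mm × 7.997 mm = 0.01869 m × 0.007997 m. Contact area A = 0.01869 m × 0.007997 m = 1.495e-04 m².
SI base units throughout: W = 44.04 N, H = 1.651e+09 Pa, K = 5.302e-06.
The Archard volume V = K·W·L/H = 5.302e-06 · 44.04 · 35.34 / 1.651e+09 = 4.998e-12 m³.
Mean wear depth h = V/A = 4.998e-12 / 1.495e-04 = 3.344e-08 m.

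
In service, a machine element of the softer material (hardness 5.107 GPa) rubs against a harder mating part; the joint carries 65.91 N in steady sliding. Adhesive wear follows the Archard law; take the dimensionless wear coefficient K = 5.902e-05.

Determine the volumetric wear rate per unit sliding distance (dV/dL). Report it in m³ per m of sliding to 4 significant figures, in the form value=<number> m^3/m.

value=7.617e-13 m^3/m

All working math keeps full precision; intermediates appear rounded; rounded just once: four significant digits.
Convert: Hardness H = 5.107 GPa = 5.107e+09 Pa.
Restated in SI base units: W = 65.91 N, H = 5.107e+09 Pa, K = 5.902e-05.
Volumetric rate dV/dL = K·W/H: 5.902e-05 · 65.91 / 5.107e+09 = 7.617e-13 m³/m.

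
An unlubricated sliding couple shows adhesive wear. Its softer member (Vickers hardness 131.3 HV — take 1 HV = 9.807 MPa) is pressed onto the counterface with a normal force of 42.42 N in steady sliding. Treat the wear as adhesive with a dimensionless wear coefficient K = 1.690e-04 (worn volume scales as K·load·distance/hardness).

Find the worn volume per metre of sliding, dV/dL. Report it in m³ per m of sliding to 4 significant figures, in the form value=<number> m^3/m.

Each operation keeps full precision. Intermediates appear rounded, and a single final rounding to four significant figures.
Convert: Hardness H = 131.3 HV × 9.807 MPa/HV = 1288 MPa = 1.288e+09 Pa.
Working in SI base units: W = 42.42 N, H = 1.288e+09 Pa, K = 1.690e-04.
Rate of wear dV/dL = K·W/H, per unit distance: 1.690e-04 · 42.42 / 1.288e+09 = 5.567e-12 m³/m.

value=5.567e-12 m^3/m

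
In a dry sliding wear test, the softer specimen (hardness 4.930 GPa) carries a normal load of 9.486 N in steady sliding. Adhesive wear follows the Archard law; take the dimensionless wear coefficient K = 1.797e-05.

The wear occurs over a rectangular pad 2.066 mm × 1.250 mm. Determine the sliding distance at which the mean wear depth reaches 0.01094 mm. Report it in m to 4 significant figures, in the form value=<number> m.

value=817.1 m

The intermediates appear rounded, and each operation runs at full float precision; rounded just once: four significant figures.
Hardness H = 4.930 GPa = 4.930e+09 Pa.
Pad sides 2.066 mm × 1.250 mm = 0.002066 m × 0.001250 m. Contact area A = 0.002066 m × 0.001250 m = 2.583e-06 m².
Depth limit h_lim = 0.01094 mm = 1.094e-05 m.
SI base units throughout: W = 9.486 N, H = 4.930e+09 Pa, K = 1.797e-05.
Allowed volume V_lim = h_lim·A = 1.094e-05 · 2.583e-06 = 2.825e-11 m³.
Life L = V_lim·H/(K·W) = 2.825e-11 · 4.930e+09 / (1.797e-05 · 9.486) = 817.1 m.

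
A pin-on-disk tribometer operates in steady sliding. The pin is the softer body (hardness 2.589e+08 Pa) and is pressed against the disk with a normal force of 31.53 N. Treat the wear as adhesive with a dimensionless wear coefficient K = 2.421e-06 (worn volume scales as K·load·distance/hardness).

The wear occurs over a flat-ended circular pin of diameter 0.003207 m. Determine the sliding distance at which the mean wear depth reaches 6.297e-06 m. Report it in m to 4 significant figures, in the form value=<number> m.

value=172.5 m

The algebra keeps full float precision — intermediates are printed rounded. Rounded once at the end, at 4 significant figures.
Convert: Contact area A = π·d²/4 = π·(0.003207 m)²/4 = 8.078e-06 m².
As SI base values: W = 31.53 N, H = 2.589e+08 Pa, K = 2.421e-06.
Limit volume V_lim = h_lim·A = 6.297e-06 · 8.078e-06 = 5.087e-11 m³.
Inverting, life L = V_lim·H/(K·W) = 5.087e-11 · 2.589e+08 / (2.421e-06 · 31.53) = 172.5 m.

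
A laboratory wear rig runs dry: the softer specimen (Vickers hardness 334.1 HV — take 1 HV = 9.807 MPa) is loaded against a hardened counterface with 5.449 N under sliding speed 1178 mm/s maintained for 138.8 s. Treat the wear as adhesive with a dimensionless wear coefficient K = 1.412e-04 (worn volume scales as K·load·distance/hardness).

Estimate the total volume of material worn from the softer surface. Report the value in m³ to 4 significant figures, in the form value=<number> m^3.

value=3.839e-11 m^3

Quoted intermediates are rounded, and each operation carries exact precision. Rounded once at the end to four significant figures.
Convert: Sliding speed v = 1178 mm/s = 1.178 m/s. Path length L = v·t = 1.178 m/s × 138.8 s = 163.5 m.
Convert: Hardness H = 334.1 HV × 9.807 MPa/HV = 3277 MPa = 3.277e+09 Pa.
In SI base units: W = 5.449 N, H = 3.277e+09 Pa, K = 1.412e-04.
The Archard volume V = K·W·L/H = 1.412e-04 · 5.449 · 163.5 / 3.277e+09 = 3.839e-11 m³.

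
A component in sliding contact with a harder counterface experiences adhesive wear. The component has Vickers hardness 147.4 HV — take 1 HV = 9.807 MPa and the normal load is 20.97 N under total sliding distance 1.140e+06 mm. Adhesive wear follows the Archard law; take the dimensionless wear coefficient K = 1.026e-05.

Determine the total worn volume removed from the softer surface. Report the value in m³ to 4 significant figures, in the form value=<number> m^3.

All working math runs at full precision — quoted intermediates are rounded, and one final rounding, at four significant digits.
The distance L = 1.140e+06 mm = 1140 m.
Hardness H = 147.4 HV × 9.807 MPa/HV = 1446 MPa = 1.446e+09 Pa.
As SI base values: W = 20.97 N, H = 1.446e+09 Pa, K = 1.026e-05.
Wear volume V = K·W·L/H = 1.026e-05 · 20.97 · 1140 / 1.446e+09 = 1.697e-10 m³.

value=1.697e-10 m^3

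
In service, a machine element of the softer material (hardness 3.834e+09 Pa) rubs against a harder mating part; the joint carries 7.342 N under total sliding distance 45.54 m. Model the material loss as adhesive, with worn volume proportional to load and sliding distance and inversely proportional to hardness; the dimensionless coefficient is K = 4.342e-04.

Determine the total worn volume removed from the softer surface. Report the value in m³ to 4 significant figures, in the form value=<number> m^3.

value=3.787e-11 m^3

Every step carries full float precision — the intermediates are shown rounded — a lone final rounding to 4 significant figures.
In SI base units: W = 7.342 N, H = 3.834e+09 Pa, K = 4.342e-04.
Worn volume V = K·W·L/H = 4.342e-04 · 7.342 · 45.54 / 3.834e+09 = 3.787e-11 m³.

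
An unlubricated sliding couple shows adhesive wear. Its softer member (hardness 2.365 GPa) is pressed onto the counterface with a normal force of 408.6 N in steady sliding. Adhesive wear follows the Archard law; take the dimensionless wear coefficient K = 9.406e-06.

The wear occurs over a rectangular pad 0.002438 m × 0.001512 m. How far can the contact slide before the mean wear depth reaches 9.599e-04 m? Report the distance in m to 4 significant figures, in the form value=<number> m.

value=2177 m

The intermediates are displayed rounded; each operation maintains full precision. Rounded once at the end to four significant figures.
Hardness H = 2.365 GPa = 2.365e+09 Pa.
Contact area A = 0.002438 m × 0.001512 m = 3.686e-06 m².
Collected in SI base units: W = 408.6 N, H = 2.365e+09 Pa, K = 9.406e-06.
Volume at the limit: V_lim = h_lim·A = 9.599e-04 · 3.686e-06 = 3.538e-09 m³.
Sliding life L = V_lim·H/(K·W) = 3.538e-09 · 2.365e+09 / (9.406e-06 · 408.6) = 2177 m.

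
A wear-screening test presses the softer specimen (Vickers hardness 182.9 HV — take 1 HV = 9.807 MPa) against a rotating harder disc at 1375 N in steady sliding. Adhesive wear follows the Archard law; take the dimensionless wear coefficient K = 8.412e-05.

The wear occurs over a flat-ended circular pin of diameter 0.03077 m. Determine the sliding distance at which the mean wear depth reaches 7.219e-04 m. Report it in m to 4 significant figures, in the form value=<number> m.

All working math keeps exact precision; intermediate values are displayed rounded; a single final rounding: four significant figures.
Convert: Hardness H = 182.9 HV × 9.807 MPa/HV = 1794 MPa = 1.794e+09 Pa.
Convert: Contact area A = π·d²/4 = π·(0.03077 m)²/4 = 7.436e-04 m².
Expressed in SI base units: W = 1375 N, H = 1.794e+09 Pa, K = 8.412e-05.
Wearable volume V_lim = h_lim·A = 7.219e-04 · 7.436e-04 = 5.368e-07 m³.
Sliding life L = V_lim·H/(K·W) = 5.368e-07 · 1.794e+09 / (8.412e-05 · 1375) = 8325 m.

value=8325 m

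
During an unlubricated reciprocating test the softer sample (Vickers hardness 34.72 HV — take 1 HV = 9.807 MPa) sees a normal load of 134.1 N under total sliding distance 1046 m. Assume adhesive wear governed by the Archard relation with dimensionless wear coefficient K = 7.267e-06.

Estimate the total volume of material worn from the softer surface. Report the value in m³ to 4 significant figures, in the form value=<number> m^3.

The intermediates are shown rounded — the algebra carries full precision; rounded just once to four significant figures.
Hardness H = 34.72 HV × 9.807 MPa/HV = 340.5 MPa = 3.405e+08 Pa.
Working in SI base units: W = 134.1 N, H = 3.405e+08 Pa, K = 7.267e-06.
Apply Archard: V = K·W·L/H = 7.267e-06 · 134.1 · 1046 / 3.405e+08 = 2.994e-09 m³.

value=2.994e-09 m^3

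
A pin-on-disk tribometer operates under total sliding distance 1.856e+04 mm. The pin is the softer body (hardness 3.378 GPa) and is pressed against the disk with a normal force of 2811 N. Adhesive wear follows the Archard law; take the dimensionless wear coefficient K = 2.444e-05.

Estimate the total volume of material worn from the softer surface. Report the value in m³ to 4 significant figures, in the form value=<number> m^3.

Every step holds full precision — the intermediates appear rounded, and rounded once at the end, at 4 significant digits.
Total distance L = 1.856e+04 mm = 18.56 m.
Hardness H = 3.378 GPa = 3.378e+09 Pa.
Expressed in SI base units: W = 2811 N, H = 3.378e+09 Pa, K = 2.444e-05.
By Archard's law, V = K·W·L/H = 2.444e-05 · 2811 · 18.56 / 3.378e+09 = 3.775e-10 m³.

value=3.775e-10 m^3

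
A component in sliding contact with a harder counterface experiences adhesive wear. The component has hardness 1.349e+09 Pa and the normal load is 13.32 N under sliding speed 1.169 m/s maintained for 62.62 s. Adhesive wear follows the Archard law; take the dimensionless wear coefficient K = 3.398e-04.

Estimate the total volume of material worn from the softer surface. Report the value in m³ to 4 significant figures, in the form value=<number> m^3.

value=2.456e-10 m^3

The computation runs at exact precision. The intermediates are displayed rounded. Rounded just once, at four significant digits.
Convert: Distance covered L = v·t = 1.169 m/s × 62.62 s = 73.20 m.
Expressed in SI base units: W = 13.32 N, H = 1.349e+09 Pa, K = 3.398e-04.
Apply Archard: V = K·W·L/H = 3.398e-04 · 13.32 · 73.20 / 1.349e+09 = 2.456e-10 m³.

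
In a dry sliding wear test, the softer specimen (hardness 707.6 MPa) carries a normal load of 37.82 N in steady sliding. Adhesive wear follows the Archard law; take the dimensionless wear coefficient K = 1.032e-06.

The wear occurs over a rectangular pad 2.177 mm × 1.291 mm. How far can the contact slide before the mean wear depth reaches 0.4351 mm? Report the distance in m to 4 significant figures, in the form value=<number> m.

Quoted intermediates are rounded. The computation maintains exact precision. Rounded just once, at 4 significant figures.
Hardness H = 707.6 MPa = 7.076e+08 Pa.
Pad sides 2.177 mm × 1.291 mm = 0.002177 m × 0.001291 m. Contact area A = 0.002177 m × 0.001291 m = 2.811e-06 m².
Depth limit h_lim = 0.4351 mm = 4.351e-04 m.
Restated in SI base units: W = 37.82 N, H = 7.076e+08 Pa, K = 1.032e-06.
Permissible volume V_lim = h_lim·A = 4.351e-04 · 2.811e-06 = 1.223e-09 m³.
Sliding life L = V_lim·H/(K·W) = 1.223e-09 · 7.076e+08 / (1.032e-06 · 37.82) = 2.217e+04 m.

value=2.217e+04 m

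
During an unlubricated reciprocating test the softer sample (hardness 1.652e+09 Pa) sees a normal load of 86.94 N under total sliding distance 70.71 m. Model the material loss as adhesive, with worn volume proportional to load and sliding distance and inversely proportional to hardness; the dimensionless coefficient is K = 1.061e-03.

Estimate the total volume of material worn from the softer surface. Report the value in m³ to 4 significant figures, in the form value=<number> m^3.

value=3.948e-09 m^3

Quoted intermediates are rounded. The computation holds full float precision. Rounded once at the end to four significant figures.
Working in SI base units: W = 86.94 N, H = 1.652e+09 Pa, K = 1.061e-03.
By Archard's law, V = K·W·L/H = 1.061e-03 · 86.94 · 70.71 / 1.652e+09 = 3.948e-09 m³.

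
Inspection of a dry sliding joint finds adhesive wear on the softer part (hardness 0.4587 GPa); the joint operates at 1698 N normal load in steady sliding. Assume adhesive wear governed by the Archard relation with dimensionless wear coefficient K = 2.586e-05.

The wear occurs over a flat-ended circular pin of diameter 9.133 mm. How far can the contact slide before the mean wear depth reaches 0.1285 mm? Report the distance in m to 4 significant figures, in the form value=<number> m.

value=87.94 m

Intermediate values are printed rounded. All arithmetic runs at exact precision — rounded just once: four significant digits.
Hardness H = 0.4587 GPa = 4.587e+08 Pa.
Pin diameter d = 9.133 mm = 0.009133 m. Contact area A = π·d²/4 = π·(0.009133 m)²/4 = 6.551e-05 m².
Depth limit h_lim = 0.1285 mm = 1.285e-04 m.
In SI base units: W = 1698 N, H = 4.587e+08 Pa, K = 2.586e-05.
Limit volume V_lim = h_lim·A = 1.285e-04 · 6.551e-05 = 8.418e-09 m³.
Sliding life L = V_lim·H/(K·W) = 8.418e-09 · 4.587e+08 / (2.586e-05 · 1698) = 87.94 m.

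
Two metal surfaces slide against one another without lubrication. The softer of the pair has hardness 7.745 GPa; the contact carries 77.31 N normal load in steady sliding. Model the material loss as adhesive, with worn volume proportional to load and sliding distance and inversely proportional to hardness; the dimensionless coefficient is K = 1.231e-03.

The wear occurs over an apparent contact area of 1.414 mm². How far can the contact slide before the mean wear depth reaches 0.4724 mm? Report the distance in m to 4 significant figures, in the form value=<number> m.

Intermediates are printed rounded — all arithmetic carries full float precision. Rounded once at the end, at 4 significant digits.
Hardness H = 7.745 GPa = 7.745e+09 Pa.
Contact area A = 1.414 mm² = 1.414e-06 m².
Depth limit h_lim = 0.4724 mm = 4.724e-04 m.
Collected in SI base units: W = 77.31 N, H = 7.745e+09 Pa, K = 1.231e-03.
At the depth limit, V_lim = h_lim·A = 4.724e-04 · 1.414e-06 = 6.680e-10 m³.
Inverting, life L = V_lim·H/(K·W) = 6.680e-10 · 7.745e+09 / (1.231e-03 · 77.31) = 54.36 m.

value=54.36 m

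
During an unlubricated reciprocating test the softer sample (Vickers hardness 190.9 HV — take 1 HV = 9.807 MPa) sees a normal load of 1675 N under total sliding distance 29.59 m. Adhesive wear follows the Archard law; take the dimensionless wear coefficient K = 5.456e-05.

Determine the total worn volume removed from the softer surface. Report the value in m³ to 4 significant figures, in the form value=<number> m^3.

value=1.444e-09 m^3

Quoted intermediates are rounded. All arithmetic holds exact precision — rounded just once to 4 significant digits.
Hardness H = 190.9 HV × 9.807 MPa/HV = 1872 MPa = 1.872e+09 Pa.
As SI base values: W = 1675 N, H = 1.872e+09 Pa, K = 5.456e-05.
Worn volume V = K·W·L/H = 5.456e-05 · 1675 · 29.59 / 1.872e+09 = 1.444e-09 m³.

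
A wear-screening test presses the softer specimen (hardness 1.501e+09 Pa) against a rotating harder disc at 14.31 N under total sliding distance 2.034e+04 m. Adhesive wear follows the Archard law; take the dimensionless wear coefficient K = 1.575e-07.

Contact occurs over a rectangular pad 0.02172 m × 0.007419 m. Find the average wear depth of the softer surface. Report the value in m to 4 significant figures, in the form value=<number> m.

Intermediate values are shown rounded, and all arithmetic runs at full float precision, and a lone final rounding: four significant figures.
Convert: Contact area A = 0.02172 m × 0.007419 m = 1.611e-04 m².
As SI base values: W = 14.31 N, H = 1.501e+09 Pa, K = 1.575e-07.
Wear volume V = K·W·L/H = 1.575e-07 · 14.31 · 2.034e+04 / 1.501e+09 = 3.054e-11 m³.
Depth h = V/A = 3.054e-11 / 1.611e-04 = 1.895e-07 m.

value=1.895e-07 m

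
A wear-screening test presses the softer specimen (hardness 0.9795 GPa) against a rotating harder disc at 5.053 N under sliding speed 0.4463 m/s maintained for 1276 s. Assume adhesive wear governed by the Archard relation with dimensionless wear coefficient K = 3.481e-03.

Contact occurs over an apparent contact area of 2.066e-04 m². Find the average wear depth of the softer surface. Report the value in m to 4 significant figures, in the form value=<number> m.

value=4.950e-05 m

Every step maintains exact precision. Intermediate values appear rounded — rounded once at the end, at 4 significant digits.
The distance L = v·t = 0.4463 m/s × 1276 s = 569.5 m.
Hardness H = 0.9795 GPa = 9.795e+08 Pa.
In SI base units: W = 5.053 N, H = 9.795e+08 Pa, K = 3.481e-03.
Wear volume V = K·W·L/H = 3.481e-03 · 5.053 · 569.5 / 9.795e+08 = 1.023e-08 m³.
Depth of wear h = V/A = 1.023e-08 / 2.066e-04 = 4.950e-05 m.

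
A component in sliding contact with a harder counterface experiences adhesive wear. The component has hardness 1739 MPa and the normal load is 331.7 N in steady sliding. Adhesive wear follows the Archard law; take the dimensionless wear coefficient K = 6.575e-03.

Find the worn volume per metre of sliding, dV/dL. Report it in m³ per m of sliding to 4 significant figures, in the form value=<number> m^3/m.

value=1.254e-09 m^3/m

Intermediates are printed rounded — all working math maintains exact precision — one last rounding, at 4 significant digits.
Convert: Hardness H = 1739 MPa = 1.739e+09 Pa.
SI base units throughout: W = 331.7 N, H = 1.739e+09 Pa, K = 6.575e-03.
Wear rate dV/dL = K·W/H (independent of L): 6.575e-03 · 331.7 / 1.739e+09 = 1.254e-09 m³/m.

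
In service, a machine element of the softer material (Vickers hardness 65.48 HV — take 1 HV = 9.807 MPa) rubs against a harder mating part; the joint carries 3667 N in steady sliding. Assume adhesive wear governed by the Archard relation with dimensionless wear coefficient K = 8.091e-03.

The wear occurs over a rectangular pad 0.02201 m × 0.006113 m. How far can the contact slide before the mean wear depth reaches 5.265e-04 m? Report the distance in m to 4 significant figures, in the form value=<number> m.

The intermediates are displayed rounded, and the algebra holds full precision — a single final rounding: four significant figures.
Convert: Hardness H = 65.48 HV × 9.807 MPa/HV = 642.2 MPa = 6.422e+08 Pa.
Convert: Contact area A = 0.02201 m × 0.006113 m = 1.345e-04 m².
Expressed in SI base units: W = 3667 N, H = 6.422e+08 Pa, K = 8.091e-03.
Allowed volume V_lim = h_lim·A = 5.265e-04 · 1.345e-04 = 7.084e-08 m³.
Inverting, life L = V_lim·H/(K·W) = 7.084e-08 · 6.422e+08 / (8.091e-03 · 3667) = 1.533 m.

value=1.533 m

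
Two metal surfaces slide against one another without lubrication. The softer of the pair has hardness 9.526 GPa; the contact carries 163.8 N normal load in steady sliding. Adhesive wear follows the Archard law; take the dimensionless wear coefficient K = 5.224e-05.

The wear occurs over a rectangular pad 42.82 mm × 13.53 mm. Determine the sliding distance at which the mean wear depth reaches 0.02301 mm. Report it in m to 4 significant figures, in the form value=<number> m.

value=1.484e+04 m

Every step keeps full precision, and the intermediates are printed rounded — a lone final rounding to 4 significant figures.
Hardness H = 9.526 GPa = 9.526e+09 Pa.
Pad sides 42.82 mm × 13.53 mm = 0.04282 m × 0.01353 m. Contact area A = 0.04282 m × 0.01353 m = 5.794e-04 m².
Depth limit h_lim = 0.02301 mm = 2.301e-05 m.
In SI base units, W = 163.8 N, H = 9.526e+09 Pa, K = 5.224e-05.
Allowed volume V_lim = h_lim·A = 2.301e-05 · 5.794e-04 = 1.333e-08 m³.
Life L = V_lim·H/(K·W) = 1.333e-08 · 9.526e+09 / (5.224e-05 · 163.8) = 1.484e+04 m.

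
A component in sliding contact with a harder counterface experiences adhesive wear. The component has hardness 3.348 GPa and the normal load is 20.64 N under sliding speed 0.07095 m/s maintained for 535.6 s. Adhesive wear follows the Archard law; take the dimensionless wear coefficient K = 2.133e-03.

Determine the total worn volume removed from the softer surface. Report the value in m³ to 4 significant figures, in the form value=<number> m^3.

Intermediates are printed rounded. Every step maintains full float precision — one last rounding to four significant digits.
Path length L = v·t = 0.07095 m/s × 535.6 s = 38.00 m.
Hardness H = 3.348 GPa = 3.348e+09 Pa.
SI base units throughout: W = 20.64 N, H = 3.348e+09 Pa, K = 2.133e-03.
Apply Archard: V = K·W·L/H = 2.133e-03 · 20.64 · 38.00 / 3.348e+09 = 4.997e-10 m³.

value=4.997e-10 m^3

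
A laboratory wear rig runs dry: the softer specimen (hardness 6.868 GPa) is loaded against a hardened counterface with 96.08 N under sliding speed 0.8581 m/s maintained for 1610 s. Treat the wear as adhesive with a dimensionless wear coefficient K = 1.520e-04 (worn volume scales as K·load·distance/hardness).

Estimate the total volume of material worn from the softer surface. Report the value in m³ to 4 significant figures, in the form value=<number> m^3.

Printed values are rounded, and the computation carries full precision — a lone final rounding, at four significant digits.
Convert: The distance L = v·t = 0.8581 m/s × 1610 s = 1382 m.
Convert: Hardness H = 6.868 GPa = 6.868e+09 Pa.
As SI base values: W = 96.08 N, H = 6.868e+09 Pa, K = 1.520e-04.
The Archard volume V = K·W·L/H = 1.520e-04 · 96.08 · 1382 / 6.868e+09 = 2.938e-09 m³.

value=2.938e-09 m^3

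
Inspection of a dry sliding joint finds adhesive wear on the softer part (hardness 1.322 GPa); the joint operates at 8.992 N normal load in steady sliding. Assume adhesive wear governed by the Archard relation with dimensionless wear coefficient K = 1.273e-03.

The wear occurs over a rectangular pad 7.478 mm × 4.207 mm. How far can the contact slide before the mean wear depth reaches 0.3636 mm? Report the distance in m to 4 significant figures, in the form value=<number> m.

value=1321 m

Intermediate values appear rounded — the algebra holds full float precision; rounded once at the end: four significant figures.
Convert: Hardness H = 1.322 GPa = 1.322e+09 Pa.
Convert: Pad sides 7.478 mm × 4.207 mm = 0.007478 m × 0.004207 m. Contact area A = 0.007478 m × 0.004207 m = 3.146e-05 m².
Convert: Depth limit h_lim = 0.3636 mm = 3.636e-04 m.
Expressed in SI base units: W = 8.992 N, H = 1.322e+09 Pa, K = 1.273e-03.
At the depth limit, V_lim = h_lim·A = 3.636e-04 · 3.146e-05 = 1.144e-08 m³.
So the life L = V_lim·H/(K·W) = 1.144e-08 · 1.322e+09 / (1.273e-03 · 8.992) = 1321 m.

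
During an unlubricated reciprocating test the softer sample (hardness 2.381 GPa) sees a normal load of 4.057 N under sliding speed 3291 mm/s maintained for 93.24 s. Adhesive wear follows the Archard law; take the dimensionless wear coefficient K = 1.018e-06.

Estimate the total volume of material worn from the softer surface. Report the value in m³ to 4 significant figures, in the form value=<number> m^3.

The computation maintains full float precision; intermediate values appear rounded — rounded just once, at four significant figures.
Convert: Sliding speed v = 3291 mm/s = 3.291 m/s. Total distance L = v·t = 3.291 m/s × 93.24 s = 306.9 m.
Convert: Hardness H = 2.381 GPa = 2.381e+09 Pa.
As SI base values: W = 4.057 N, H = 2.381e+09 Pa, K = 1.018e-06.
Worn volume V = K·W·L/H = 1.018e-06 · 4.057 · 306.9 / 2.381e+09 = 5.323e-13 m³.

value=5.323e-13 m^3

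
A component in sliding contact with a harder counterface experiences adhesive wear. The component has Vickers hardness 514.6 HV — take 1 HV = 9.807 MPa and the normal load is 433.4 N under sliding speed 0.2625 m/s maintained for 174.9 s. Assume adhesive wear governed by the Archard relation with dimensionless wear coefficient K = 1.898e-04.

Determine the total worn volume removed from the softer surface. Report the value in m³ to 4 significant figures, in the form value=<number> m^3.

Each operation keeps full precision, and shown intermediates are rounded — one final rounding to 4 significant figures.
Convert: Total distance L = v·t = 0.2625 m/s × 174.9 s = 45.91 m.
Convert: Hardness H = 514.6 HV × 9.807 MPa/HV = 5047 MPa = 5.047e+09 Pa.
Collected in SI base units: W = 433.4 N, H = 5.047e+09 Pa, K = 1.898e-04.
Apply Archard: V = K·W·L/H = 1.898e-04 · 433.4 · 45.91 / 5.047e+09 = 7.483e-10 m³.

value=7.483e-10 m^3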